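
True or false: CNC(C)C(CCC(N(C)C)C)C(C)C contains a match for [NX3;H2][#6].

False

The pattern [NX3;H2][#6] describes a trivalent nitrogen with two H attached to carbon — a primary amine.
The closest candidate here is a dimethylamino group (-N(CH3)2), but the nitrogen has H0, not H2. No other fragment satisfies the full query, so there is no match.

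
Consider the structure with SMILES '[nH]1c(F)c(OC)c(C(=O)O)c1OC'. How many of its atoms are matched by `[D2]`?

3

The query [D2] means: atom with exactly two heavy-atom neighbours.
Check the 13 heavy atoms by environment: 1× n (aromatic, D2) → match; 4× c (aromatic, D3) → no; 1× C (D3) → no; 2× O (D1) → no; 1× F (D1) → no; 2× O (D2) → match; 2× C (D1) → no.
Summing the matching environments: 1 + 2 = 3 matching atoms.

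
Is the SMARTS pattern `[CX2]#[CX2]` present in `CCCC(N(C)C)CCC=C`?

No

The pattern [CX2]#[CX2] describes a carbon-carbon triple bond — an alkyne.
The closest candidate here is a vinyl group (-CH=CH2), but the C=C is a double bond; both carbons are CX3, not CX2. No other fragment satisfies the full query, so there is no match.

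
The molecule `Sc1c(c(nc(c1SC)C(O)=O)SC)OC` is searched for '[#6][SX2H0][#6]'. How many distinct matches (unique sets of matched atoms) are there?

2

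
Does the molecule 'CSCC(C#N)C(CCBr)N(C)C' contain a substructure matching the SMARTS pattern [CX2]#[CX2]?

The pattern [CX2]#[CX2] describes a carbon-carbon triple bond — an alkyne.
The closest candidate here is a nitrile (-C#N), but the triple bond is C#N, not C#C. No other fragment satisfies the full query, so there is no match.

No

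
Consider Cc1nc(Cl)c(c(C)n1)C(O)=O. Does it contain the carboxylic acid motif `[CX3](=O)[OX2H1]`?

Yes

The pattern [CX3](=O)[OX2H1] describes an sp2 carbon double-bonded to O and single-bonded to an -OH oxygen — a carboxylic acid.
The molecule carries a carboxylic acid group (-C(=O)OH), whose atoms satisfy every constraint of the query, so the pattern matches.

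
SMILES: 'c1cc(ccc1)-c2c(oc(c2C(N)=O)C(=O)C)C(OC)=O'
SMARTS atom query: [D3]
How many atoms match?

8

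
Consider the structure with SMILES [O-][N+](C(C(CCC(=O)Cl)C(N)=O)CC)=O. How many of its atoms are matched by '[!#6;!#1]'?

Check the 15 heavy atoms by environment: 8× C → no; 1× N (charge +1) → match; 1× O (charge -1) → match; 3× O → match; 1× N → match; 1× Cl → match.
Summing the matching environments: 1 + 1 + 3 + 1 + 1 = 7 matching atoms.

7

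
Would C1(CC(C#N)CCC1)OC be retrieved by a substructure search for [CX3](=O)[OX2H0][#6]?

No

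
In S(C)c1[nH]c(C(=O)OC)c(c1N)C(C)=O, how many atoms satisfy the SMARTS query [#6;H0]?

6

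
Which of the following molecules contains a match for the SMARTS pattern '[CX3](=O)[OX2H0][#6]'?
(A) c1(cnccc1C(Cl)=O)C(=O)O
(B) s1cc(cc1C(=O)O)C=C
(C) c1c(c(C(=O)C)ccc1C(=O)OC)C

C

[CX3](=O)[OX2H0][#6] describes a carbonyl carbon bonded to an oxygen that is itself bonded to carbon (no H on that O) (an ester).
(A) has a carboxylic acid group (-C(=O)OH) but the singly-bonded O carries H (OX2H1, not H0).
(B) has a carboxylic acid group (-C(=O)OH) but the singly-bonded O carries H (OX2H1, not H0).
(C) contains a methyl-ester group (-C(=O)OCH3), which satisfies every atom and bond constraint.
So the answer is (C).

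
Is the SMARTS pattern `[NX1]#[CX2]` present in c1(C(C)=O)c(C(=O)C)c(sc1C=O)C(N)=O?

No

The pattern [NX1]#[CX2] describes a nitrogen triple-bonded to a two-connected carbon — a nitrile.
The closest candidate here is a primary amide (-C(=O)NH2), but the nitrogen is NX3, not NX1. No other fragment satisfies the full query, so there is no match.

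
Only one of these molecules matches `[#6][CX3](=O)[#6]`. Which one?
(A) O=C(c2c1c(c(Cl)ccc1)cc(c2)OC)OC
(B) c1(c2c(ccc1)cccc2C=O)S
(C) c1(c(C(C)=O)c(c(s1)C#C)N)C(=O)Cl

C

[#6][CX3](=O)[#6] describes a carbonyl carbon (no H) flanked by two carbons (a ketone).
(A) has a methyl-ester group (-C(=O)OCH3) but one neighbour of the carbonyl carbon is O, not C.
(B) has an aldehyde (-CHO) but the carbonyl carbon has H1, so it is not flanked by two carbons.
(C) contains an acetyl/ketone group (-C(=O)CH3), which satisfies every atom and bond constraint.
So the answer is (C).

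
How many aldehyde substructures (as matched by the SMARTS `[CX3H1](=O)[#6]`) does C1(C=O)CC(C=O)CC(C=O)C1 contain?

3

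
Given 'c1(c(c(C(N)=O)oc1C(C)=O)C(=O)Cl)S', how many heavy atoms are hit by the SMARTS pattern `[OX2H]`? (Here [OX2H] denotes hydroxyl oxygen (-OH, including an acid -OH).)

0

The query [OX2H] means: aliphatic oxygen with two connections, one of which is H — an -OH oxygen.
Check the 15 heavy atoms by environment: 1× o (aromatic, H0, X2) → no; 4× c (aromatic, H0, X3) → no; 3× C (H0, X3) → no; 3× O (H0, X1) → no; 1× C (H3, X4) → no; 1× S (H1, X2) → no; 1× Cl (H0, X1) → no; 1× N (H2, X3) → no.
No environment satisfies the query, so 0 matching atoms.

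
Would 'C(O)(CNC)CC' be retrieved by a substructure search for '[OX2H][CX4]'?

Yes

The pattern [OX2H][CX4] describes a hydroxyl oxygen bound to an sp3 (X4) carbon — an aliphatic alcohol.
The molecule carries a hydroxyl group (-OH), whose atoms satisfy every constraint of the query, so the pattern matches.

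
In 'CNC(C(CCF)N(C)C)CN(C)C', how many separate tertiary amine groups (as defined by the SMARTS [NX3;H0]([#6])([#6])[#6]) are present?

2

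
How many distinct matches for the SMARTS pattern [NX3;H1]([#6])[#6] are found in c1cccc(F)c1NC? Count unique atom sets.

1

[NX3;H1]([#6])[#6] is the SMARTS for a secondary amine: a trivalent nitrogen with one H, bonded to two carbons.
Exactly one fragment in the molecule meets all constraints, giving 1 match.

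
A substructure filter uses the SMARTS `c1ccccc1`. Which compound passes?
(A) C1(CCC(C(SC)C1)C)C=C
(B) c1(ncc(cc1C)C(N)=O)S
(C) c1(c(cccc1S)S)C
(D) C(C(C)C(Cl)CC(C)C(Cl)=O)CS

C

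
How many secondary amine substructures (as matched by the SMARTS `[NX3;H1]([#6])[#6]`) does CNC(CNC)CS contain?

2

[NX3;H1]([#6])[#6] is the SMARTS for a secondary amine: a trivalent nitrogen with one H, bonded to two carbons.
The molecule carries 2 separate instances of an N-methylamino group (-NHCH3) meeting every constraint; each maps to a distinct set of atoms, giving 2 matches.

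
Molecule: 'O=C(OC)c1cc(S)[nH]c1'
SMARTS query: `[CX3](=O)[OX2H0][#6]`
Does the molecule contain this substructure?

The pattern [CX3](=O)[OX2H0][#6] describes a carbonyl carbon bonded to an oxygen that is itself bonded to carbon (no H on that O) — an ester.
The molecule carries a methyl-ester group (-C(=O)OCH3), whose atoms satisfy every constraint of the query, so the pattern matches.

Yes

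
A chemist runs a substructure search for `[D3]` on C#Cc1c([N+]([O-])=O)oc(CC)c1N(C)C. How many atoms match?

6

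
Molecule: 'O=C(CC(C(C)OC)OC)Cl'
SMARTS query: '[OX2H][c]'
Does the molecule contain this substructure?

No

The pattern [OX2H][c] describes a hydroxyl oxygen attached to an aromatic carbon — a phenol.
The closest candidate here is a methoxy ether (-OCH3), but the oxygen has H0, not H1. No other fragment satisfies the full query, so there is no match.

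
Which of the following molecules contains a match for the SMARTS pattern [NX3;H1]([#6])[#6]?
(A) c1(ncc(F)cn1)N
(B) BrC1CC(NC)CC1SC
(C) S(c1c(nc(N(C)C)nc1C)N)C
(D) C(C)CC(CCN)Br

[NX3;H1]([#6])[#6] describes a trivalent nitrogen with one H, bonded to two carbons (a secondary amine).
(A) has a primary amino group (-NH2) but the nitrogen has H2 and only one carbon neighbour.
(B) contains an N-methylamino group (-NHCH3), which satisfies every atom and bond constraint.
(C) has a primary amino group (-NH2) but the nitrogen has H2 and only one carbon neighbour.
(D) has a primary amino group (-NH2) but the nitrogen has H2 and only one carbon neighbour.
So the answer is (B).

B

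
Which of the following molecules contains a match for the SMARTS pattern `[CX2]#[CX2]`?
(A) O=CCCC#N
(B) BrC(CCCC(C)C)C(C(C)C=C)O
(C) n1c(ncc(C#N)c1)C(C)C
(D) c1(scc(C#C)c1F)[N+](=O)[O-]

D

[CX2]#[CX2] describes a carbon-carbon triple bond (an alkyne).
(A) has a nitrile (-C#N) but the triple bond is C#N, not C#C.
(B) has a vinyl group (-CH=CH2) but the C=C is a double bond; both carbons are CX3, not CX2.
(C) has a nitrile (-C#N) but the triple bond is C#N, not C#C.
(D) contains an ethynyl group (-C#CH), which satisfies every atom and bond constraint.
So the answer is (D).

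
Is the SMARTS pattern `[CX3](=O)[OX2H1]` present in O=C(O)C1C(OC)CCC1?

Yes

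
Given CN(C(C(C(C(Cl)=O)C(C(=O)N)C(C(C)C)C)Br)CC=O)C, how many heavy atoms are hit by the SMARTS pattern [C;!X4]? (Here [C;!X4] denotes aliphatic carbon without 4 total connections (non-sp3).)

3

The query [C;!X4] means: aliphatic carbon that does not have four total connections.
Check the 22 heavy atoms by environment: 12× C (X4) → no; 3× C (X3) → match; 3× O (X1) → no; 1× Br (X1) → no; 2× N (X3) → no; 1× Cl (X1) → no.
That gives 3 matching atoms.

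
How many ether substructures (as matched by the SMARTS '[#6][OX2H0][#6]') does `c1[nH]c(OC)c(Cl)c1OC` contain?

2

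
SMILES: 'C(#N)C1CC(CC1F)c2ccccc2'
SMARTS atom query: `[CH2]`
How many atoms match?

2

The query [CH2] means: aliphatic carbon with exactly two hydrogens.
Check the 14 heavy atoms by environment: 3× C (H1) → no; 2× C (H2) → match; 1× C (H0) → no; 1× N (H0) → no; 1× F (H0) → no; 1× c (aromatic, H0) → no; 5× c (aromatic, H1) → no.
That gives 2 matching atoms.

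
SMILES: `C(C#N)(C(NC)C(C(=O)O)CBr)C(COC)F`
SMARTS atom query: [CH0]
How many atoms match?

The query [CH0] means: aliphatic carbon with no attached hydrogen.
Check the 17 heavy atoms by environment: 2× C (H2) → no; 4× C (H1) → no; 2× O (H0) → no; 2× C (H3) → no; 2× C (H0) → match; 1× N (H0) → no; 1× F (H0) → no; 1× O (H1) → no; 1× N (H1) → no; 1× Br (H0) → no.
That gives 2 matching atoms.

2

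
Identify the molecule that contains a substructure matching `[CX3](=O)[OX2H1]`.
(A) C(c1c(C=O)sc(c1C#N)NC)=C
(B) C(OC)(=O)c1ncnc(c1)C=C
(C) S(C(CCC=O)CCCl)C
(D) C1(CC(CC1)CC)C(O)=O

[CX3](=O)[OX2H1] describes an sp2 carbon double-bonded to O and single-bonded to an -OH oxygen (a carboxylic acid).
(A) has an aldehyde (-CHO) but there is no singly-bonded oxygen on the carbonyl carbon.
(B) has a methyl-ester group (-C(=O)OCH3) but the singly-bonded O has no H (OX2H0, not OX2H1).
(C) has an aldehyde (-CHO) but there is no singly-bonded oxygen on the carbonyl carbon.
(D) contains a carboxylic acid group (-C(=O)OH), which satisfies every atom and bond constraint.
So the answer is (D).

D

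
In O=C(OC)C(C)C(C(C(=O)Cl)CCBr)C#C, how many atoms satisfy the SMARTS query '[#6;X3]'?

2

The query [#6;X3] means: any carbon (aromatic or not) with three total connections.
Check the 16 heavy atoms by environment: 7× C (X4) → no; 2× C (X3) → match; 2× O (X1) → no; 1× O (X2) → no; 1× Cl (X1) → no; 1× Br (X1) → no; 2× C (X2) → no.
That gives 2 matching atoms.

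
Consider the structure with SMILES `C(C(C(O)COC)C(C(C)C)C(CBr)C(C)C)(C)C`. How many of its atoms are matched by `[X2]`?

Check the 19 heavy atoms by environment: 16× C (X4) → no; 2× O (X2) → match; 1× Br (X1) → no.
That gives 2 matching atoms.

2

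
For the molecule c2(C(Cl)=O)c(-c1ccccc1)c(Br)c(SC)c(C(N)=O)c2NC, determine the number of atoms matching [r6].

Check the 23 heavy atoms by environment: 12× c (aromatic, in 6-ring) → match; 4× C (acyclic) → no; 2× O (acyclic) → no; 1× Cl (acyclic) → no; 2× N (acyclic) → no; 1× S (acyclic) → no; 1× Br (acyclic) → no.
That gives 12 matching atoms.

12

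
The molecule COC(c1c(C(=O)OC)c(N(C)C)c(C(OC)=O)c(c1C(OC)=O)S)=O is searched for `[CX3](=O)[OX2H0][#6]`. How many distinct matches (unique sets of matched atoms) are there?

[CX3](=O)[OX2H0][#6] is the SMARTS for an ester: a carbonyl carbon bonded to an oxygen that is itself bonded to carbon (no H on that O).
The molecule carries 4 separate instances of a methyl-ester group (-C(=O)OCH3) meeting every constraint; each maps to a distinct set of atoms, giving 4 matches.

4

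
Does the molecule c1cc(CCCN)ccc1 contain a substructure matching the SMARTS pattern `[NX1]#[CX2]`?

No

The pattern [NX1]#[CX2] describes a nitrogen triple-bonded to a two-connected carbon — a nitrile.
The closest candidate here is a primary amino group (-NH2), but the nitrogen is NX3 (three connections), not NX1 triple-bonded. No other fragment satisfies the full query, so there is no match.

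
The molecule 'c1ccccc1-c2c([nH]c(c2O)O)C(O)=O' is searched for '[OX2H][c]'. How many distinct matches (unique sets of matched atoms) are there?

2

[OX2H][c] is the SMARTS for a phenol: a hydroxyl oxygen attached to an aromatic carbon.
The molecule carries 2 separate instances of a hydroxyl group (-OH) meeting every constraint; each maps to a distinct set of atoms, giving 2 matches.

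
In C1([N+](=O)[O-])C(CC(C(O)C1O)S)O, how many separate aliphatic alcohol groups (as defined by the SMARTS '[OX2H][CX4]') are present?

[OX2H][CX4] is the SMARTS for an aliphatic alcohol: a hydroxyl oxygen bound to an sp3 (X4) carbon.
The molecule carries 3 separate instances of a hydroxyl group (-OH) meeting every constraint; each maps to a distinct set of atoms, giving 3 matches.

3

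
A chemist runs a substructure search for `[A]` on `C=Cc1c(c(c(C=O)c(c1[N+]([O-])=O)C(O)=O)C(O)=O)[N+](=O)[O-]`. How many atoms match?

16

Check the 22 heavy atoms by environment: 6× c (aromatic) → no; 5× C → match; 7× O → match; 2× N (charge +1) → match; 2× O (charge -1) → match.
Summing the matching environments: 5 + 7 + 2 + 2 = 16 matching atoms.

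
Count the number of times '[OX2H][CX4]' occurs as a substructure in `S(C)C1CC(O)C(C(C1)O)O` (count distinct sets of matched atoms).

3

[OX2H][CX4] is the SMARTS for an aliphatic alcohol: a hydroxyl oxygen bound to an sp3 (X4) carbon.
The molecule carries 3 separate instances of a hydroxyl group (-OH) meeting every constraint; each maps to a distinct set of atoms, giving 3 matches.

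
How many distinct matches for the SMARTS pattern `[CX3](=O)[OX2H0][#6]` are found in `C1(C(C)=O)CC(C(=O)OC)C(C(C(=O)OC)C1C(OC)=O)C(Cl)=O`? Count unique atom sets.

3

[CX3](=O)[OX2H0][#6] is the SMARTS for an ester: a carbonyl carbon bonded to an oxygen that is itself bonded to carbon (no H on that O).
The molecule carries 3 separate instances of a methyl-ester group (-C(=O)OCH3) meeting every constraint; each maps to a distinct set of atoms, giving 3 matches.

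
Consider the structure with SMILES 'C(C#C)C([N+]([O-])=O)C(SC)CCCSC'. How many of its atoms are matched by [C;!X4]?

The query [C;!X4] means: aliphatic carbon that does not have four total connections.
Check the 15 heavy atoms by environment: 8× C (X4) → no; 2× S (X2) → no; 2× C (X2) → match; 1× N (charge +1, X3) → no; 1× O (charge -1, X1) → no; 1× O (X1) → no.
That gives 2 matching atoms.

2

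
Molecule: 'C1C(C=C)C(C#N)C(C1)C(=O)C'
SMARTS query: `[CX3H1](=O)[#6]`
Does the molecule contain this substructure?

The pattern [CX3H1](=O)[#6] describes an sp2 carbon with one H, double-bonded to O and single-bonded to carbon — an aldehyde.
The closest candidate here is an acetyl/ketone group (-C(=O)CH3), but the carbonyl carbon has H0 (two carbon neighbours), not H1. No other fragment satisfies the full query, so there is no match.

No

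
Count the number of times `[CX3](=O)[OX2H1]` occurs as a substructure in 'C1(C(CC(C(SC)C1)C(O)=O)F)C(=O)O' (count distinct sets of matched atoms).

2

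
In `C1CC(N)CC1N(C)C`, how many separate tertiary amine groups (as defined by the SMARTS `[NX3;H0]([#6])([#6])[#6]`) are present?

1

[NX3;H0]([#6])([#6])[#6] is the SMARTS for a tertiary amine: a trivalent nitrogen with no H, bonded to three carbons.
Exactly one fragment in the molecule meets all constraints, giving 1 match.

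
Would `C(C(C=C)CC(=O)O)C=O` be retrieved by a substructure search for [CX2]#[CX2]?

No

The pattern [CX2]#[CX2] describes a carbon-carbon triple bond — an alkyne.
The closest candidate here is a vinyl group (-CH=CH2), but the C=C is a double bond; both carbons are CX3, not CX2. No other fragment satisfies the full query, so there is no match.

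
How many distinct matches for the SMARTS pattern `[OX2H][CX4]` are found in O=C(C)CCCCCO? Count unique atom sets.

[OX2H][CX4] is the SMARTS for an aliphatic alcohol: a hydroxyl oxygen bound to an sp3 (X4) carbon.
Exactly one fragment in the molecule meets all constraints, giving 1 match.

1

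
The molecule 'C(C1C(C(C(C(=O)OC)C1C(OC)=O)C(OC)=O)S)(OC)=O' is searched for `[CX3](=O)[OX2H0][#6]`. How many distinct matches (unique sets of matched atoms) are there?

[CX3](=O)[OX2H0][#6] is the SMARTS for an ester: a carbonyl carbon bonded to an oxygen that is itself bonded to carbon (no H on that O).
The molecule carries 4 separate instances of a methyl-ester group (-C(=O)OCH3) meeting every constraint; each maps to a distinct set of atoms, giving 4 matches.

4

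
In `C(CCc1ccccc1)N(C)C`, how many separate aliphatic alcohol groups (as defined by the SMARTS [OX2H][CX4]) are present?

0

[OX2H][CX4] is the SMARTS for an aliphatic alcohol: a hydroxyl oxygen bound to an sp3 (X4) carbon.
No fragment in the molecule satisfies every constraint, giving 0 matches.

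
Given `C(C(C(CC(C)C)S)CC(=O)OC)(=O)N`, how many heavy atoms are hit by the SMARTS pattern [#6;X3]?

2

Check the 15 heavy atoms by environment: 8× C (X4) → no; 2× C (X3) → match; 2× O (X1) → no; 1× O (X2) → no; 1× S (X2) → no; 1× N (X3) → no.
That gives 2 matching atoms.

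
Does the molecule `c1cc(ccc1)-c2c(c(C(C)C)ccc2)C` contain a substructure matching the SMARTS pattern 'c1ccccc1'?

The pattern c1ccccc1 describes six aromatic carbons in a ring — a benzene ring.
The molecule carries a phenyl ring, whose atoms satisfy every constraint of the query, so the pattern matches.

Yes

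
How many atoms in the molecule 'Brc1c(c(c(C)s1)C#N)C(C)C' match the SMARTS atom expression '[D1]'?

Check the 12 heavy atoms by environment: 1× s (aromatic, D2) → no; 4× c (aromatic, D3) → no; 1× C (D2) → no; 1× N (D1) → match; 3× C (D1) → match; 1× Br (D1) → match; 1× C (D3) → no.
Summing the matching environments: 1 + 3 + 1 = 5 matching atoms.

5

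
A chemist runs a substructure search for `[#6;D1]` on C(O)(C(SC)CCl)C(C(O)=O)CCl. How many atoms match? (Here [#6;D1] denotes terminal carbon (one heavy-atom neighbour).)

1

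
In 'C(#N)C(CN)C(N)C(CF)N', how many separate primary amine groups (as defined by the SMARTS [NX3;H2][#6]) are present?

3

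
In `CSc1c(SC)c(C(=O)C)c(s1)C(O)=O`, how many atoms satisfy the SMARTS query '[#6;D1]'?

3

Check the 15 heavy atoms by environment: 1× s (aromatic, D2) → no; 4× c (aromatic, D3) → no; 2× S (D2) → no; 3× C (D1) → match; 2× C (D3) → no; 3× O (D1) → no.
That gives 3 matching atoms.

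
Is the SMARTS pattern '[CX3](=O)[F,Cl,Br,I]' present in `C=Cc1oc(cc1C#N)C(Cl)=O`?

Yes

The pattern [CX3](=O)[F,Cl,Br,I] describes a carbonyl carbon bonded to a halogen — an acyl halide.
The molecule carries an acyl chloride (-C(=O)Cl), whose atoms satisfy every constraint of the query, so the pattern matches.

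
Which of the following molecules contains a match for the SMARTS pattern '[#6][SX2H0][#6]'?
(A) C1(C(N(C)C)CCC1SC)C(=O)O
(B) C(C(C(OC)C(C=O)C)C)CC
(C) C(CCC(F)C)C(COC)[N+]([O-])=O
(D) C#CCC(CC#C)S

[#6][SX2H0][#6] describes an aliphatic sulfur bridging two carbons with no H on the sulfur (a thioether).
(A) contains a methylthio ether (-SCH3), which satisfies every atom and bond constraint.
(B) has a methoxy ether (-OCH3) but the bridging atom is O, not S.
(C) has a methoxy ether (-OCH3) but the bridging atom is O, not S.
(D) has a thiol (-SH) but the sulfur has H1, not H0 bridging two carbons.
So the answer is (A).

A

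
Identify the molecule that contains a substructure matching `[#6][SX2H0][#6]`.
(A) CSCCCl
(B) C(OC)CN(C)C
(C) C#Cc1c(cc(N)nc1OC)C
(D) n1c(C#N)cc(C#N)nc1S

A

[#6][SX2H0][#6] describes an aliphatic sulfur bridging two carbons with no H on the sulfur (a thioether).
(A) contains a methylthio ether (-SCH3), which satisfies every atom and bond constraint.
(B) has a methoxy ether (-OCH3) but the bridging atom is O, not S.
(C) has a methoxy ether (-OCH3) but the bridging atom is O, not S.
(D) has a thiol (-SH) but the sulfur has H1, not H0 bridging two carbons.
So the answer is (A).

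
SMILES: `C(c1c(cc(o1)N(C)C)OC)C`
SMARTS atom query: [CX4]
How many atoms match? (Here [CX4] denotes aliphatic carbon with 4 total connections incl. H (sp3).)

5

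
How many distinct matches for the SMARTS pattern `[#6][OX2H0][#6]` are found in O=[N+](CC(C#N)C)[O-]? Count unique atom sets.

0

[#6][OX2H0][#6] is the SMARTS for an ether: an aliphatic oxygen bridging two carbons with no H on the oxygen.
No fragment in the molecule satisfies every constraint, giving 0 matches.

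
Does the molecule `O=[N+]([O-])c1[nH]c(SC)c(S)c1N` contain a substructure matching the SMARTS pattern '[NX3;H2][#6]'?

Yes

The pattern [NX3;H2][#6] describes a trivalent nitrogen with two H attached to carbon — a primary amine.
The molecule carries a primary amino group (-NH2), whose atoms satisfy every constraint of the query, so the pattern matches.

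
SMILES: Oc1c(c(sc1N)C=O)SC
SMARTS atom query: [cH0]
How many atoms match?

Check the 11 heavy atoms by environment: 1× s (aromatic, H0) → no; 4× c (aromatic, H0) → match; 1× S (H0) → no; 1× C (H3) → no; 1× N (H2) → no; 1× C (H1) → no; 1× O (H0) → no; 1× O (H1) → no.
That gives 4 matching atoms.

4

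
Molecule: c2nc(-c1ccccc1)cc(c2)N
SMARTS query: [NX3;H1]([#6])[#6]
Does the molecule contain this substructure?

No

The pattern [NX3;H1]([#6])[#6] describes a trivalent nitrogen with one H, bonded to two carbons — a secondary amine.
The closest candidate here is a primary amino group (-NH2), but the nitrogen has H2 and only one carbon neighbour. No other fragment satisfies the full query, so there is no match.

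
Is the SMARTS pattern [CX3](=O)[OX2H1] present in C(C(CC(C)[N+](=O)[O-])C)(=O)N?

No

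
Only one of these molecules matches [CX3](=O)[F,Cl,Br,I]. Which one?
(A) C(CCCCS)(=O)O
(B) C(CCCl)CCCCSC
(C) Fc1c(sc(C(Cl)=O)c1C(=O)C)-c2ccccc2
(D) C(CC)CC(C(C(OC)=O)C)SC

[CX3](=O)[F,Cl,Br,I] describes a carbonyl carbon bonded to a halogen (an acyl halide).
(A) has a carboxylic acid group (-C(=O)OH) but the carbonyl is bonded to -OH, not to a halogen.
(B) has a chloro substituent but the Cl is not on a carbonyl carbon.
(C) contains an acyl chloride (-C(=O)Cl), which satisfies every atom and bond constraint.
(D) has a methyl-ester group (-C(=O)OCH3) but the carbonyl is bonded to -O-C, not to a halogen.
So the answer is (C).

C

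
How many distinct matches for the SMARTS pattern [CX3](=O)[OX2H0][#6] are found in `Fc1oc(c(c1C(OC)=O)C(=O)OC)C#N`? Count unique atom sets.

2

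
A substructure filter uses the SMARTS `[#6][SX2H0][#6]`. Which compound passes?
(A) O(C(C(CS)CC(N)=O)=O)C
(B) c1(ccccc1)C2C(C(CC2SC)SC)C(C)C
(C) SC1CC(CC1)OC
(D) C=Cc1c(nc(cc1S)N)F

B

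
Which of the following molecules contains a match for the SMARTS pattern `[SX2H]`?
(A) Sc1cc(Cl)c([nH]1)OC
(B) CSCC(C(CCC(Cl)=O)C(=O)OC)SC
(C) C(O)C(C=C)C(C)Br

[SX2H] describes an aliphatic sulfur with two connections, one being H (a thiol).
(A) contains a thiol (-SH), which satisfies every atom and bond constraint.
(B) has a methylthio ether (-SCH3) but the sulfur has H0 (bonded to two carbons), not H1.
(C) has a hydroxyl group (-OH) but it is an -OH, not an -SH.
So the answer is (A).

A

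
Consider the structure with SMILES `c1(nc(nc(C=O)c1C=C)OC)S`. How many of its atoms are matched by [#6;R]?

The query [#6;R] means: carbon that is part of a ring.
Check the 13 heavy atoms by environment: 2× n (aromatic, in 6-ring) → no; 4× c (aromatic, in 6-ring) → match; 4× C (acyclic) → no; 2× O (acyclic) → no; 1× S (acyclic) → no.
That gives 4 matching atoms.

4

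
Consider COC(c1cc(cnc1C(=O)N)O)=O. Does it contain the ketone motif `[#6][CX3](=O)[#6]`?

The pattern [#6][CX3](=O)[#6] describes a carbonyl carbon (no H) flanked by two carbons — a ketone.
The closest candidate here is a primary amide (-C(=O)NH2), but one neighbour of the carbonyl carbon is N, not C. No other fragment satisfies the full query, so there is no match.

No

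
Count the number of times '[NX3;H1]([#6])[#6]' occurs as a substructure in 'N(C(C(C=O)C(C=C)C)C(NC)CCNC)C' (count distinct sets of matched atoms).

[NX3;H1]([#6])[#6] is the SMARTS for a secondary amine: a trivalent nitrogen with one H, bonded to two carbons.
The molecule carries 3 separate instances of an N-methylamino group (-NHCH3) meeting every constraint; each maps to a distinct set of atoms, giving 3 matches.

3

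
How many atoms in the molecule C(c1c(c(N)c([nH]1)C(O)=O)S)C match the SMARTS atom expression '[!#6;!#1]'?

5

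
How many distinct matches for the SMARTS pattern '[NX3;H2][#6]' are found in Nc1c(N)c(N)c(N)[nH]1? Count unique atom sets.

4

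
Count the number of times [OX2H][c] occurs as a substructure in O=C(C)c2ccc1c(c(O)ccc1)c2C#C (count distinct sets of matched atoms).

1

[OX2H][c] is the SMARTS for a phenol: a hydroxyl oxygen attached to an aromatic carbon.
Exactly one fragment in the molecule meets all constraints, giving 1 match.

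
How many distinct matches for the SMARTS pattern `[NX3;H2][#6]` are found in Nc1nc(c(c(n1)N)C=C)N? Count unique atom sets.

3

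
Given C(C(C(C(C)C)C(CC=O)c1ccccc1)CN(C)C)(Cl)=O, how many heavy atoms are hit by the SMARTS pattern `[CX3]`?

The query [CX3] means: C with X3: aliphatic carbon with exactly 3 total connections.
Check the 22 heavy atoms by environment: 10× C (X4) → no; 2× C (X3) → match; 2× O (X1) → no; 1× Cl (X1) → no; 6× c (aromatic, X3) → no; 1× N (X3) → no.
That gives 2 matching atoms.

2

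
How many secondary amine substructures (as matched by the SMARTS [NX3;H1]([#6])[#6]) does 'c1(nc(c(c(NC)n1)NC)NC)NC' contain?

4

[NX3;H1]([#6])[#6] is the SMARTS for a secondary amine: a trivalent nitrogen with one H, bonded to two carbons.
The molecule carries 4 separate instances of an N-methylamino group (-NHCH3) meeting every constraint; each maps to a distinct set of atoms, giving 4 matches.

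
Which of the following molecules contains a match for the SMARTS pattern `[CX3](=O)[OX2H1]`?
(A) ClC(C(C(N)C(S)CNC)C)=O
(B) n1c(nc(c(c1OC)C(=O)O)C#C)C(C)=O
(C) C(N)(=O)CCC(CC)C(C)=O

[CX3](=O)[OX2H1] describes an sp2 carbon double-bonded to O and single-bonded to an -OH oxygen (a carboxylic acid).
(A) has an acyl chloride (-C(=O)Cl) but the carbonyl is bonded to Cl, not to an -OH oxygen.
(B) contains a carboxylic acid group (-C(=O)OH), which satisfies every atom and bond constraint.
(C) has a primary amide (-C(=O)NH2) but the carbonyl is bonded to N, not to an -OH oxygen.
So the answer is (B).

B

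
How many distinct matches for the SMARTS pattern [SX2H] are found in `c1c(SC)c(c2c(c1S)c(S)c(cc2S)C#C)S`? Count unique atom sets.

4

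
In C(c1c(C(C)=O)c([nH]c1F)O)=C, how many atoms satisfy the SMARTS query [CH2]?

The query [CH2] means: aliphatic carbon with exactly two hydrogens.
Check the 12 heavy atoms by environment: 1× n (aromatic, H1) → no; 4× c (aromatic, H0) → no; 1× F (H0) → no; 1× C (H0) → no; 1× O (H0) → no; 1× C (H3) → no; 1× C (H1) → no; 1× C (H2) → match; 1× O (H1) → no.
That gives 1 matching atom.

1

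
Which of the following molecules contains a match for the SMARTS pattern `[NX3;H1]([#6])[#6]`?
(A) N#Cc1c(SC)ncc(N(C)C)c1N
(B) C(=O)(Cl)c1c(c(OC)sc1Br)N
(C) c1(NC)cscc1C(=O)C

C

[NX3;H1]([#6])[#6] describes a trivalent nitrogen with one H, bonded to two carbons (a secondary amine).
(A) has a primary amino group (-NH2) but the nitrogen has H2 and only one carbon neighbour.
(B) has a primary amino group (-NH2) but the nitrogen has H2 and only one carbon neighbour.
(C) contains an N-methylamino group (-NHCH3), which satisfies every atom and bond constraint.
So the answer is (C).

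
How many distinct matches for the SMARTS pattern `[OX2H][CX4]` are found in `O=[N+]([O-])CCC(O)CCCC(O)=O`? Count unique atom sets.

1

[OX2H][CX4] is the SMARTS for an aliphatic alcohol: a hydroxyl oxygen bound to an sp3 (X4) carbon.
Exactly one fragment in the molecule meets all constraints, giving 1 match.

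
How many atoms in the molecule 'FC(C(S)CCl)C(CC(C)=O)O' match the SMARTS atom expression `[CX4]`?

6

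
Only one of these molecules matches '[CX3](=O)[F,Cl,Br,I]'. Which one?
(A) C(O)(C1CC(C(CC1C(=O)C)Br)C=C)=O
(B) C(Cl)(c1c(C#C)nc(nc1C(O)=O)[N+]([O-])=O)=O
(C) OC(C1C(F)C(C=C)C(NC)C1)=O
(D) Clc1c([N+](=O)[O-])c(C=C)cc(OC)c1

[CX3](=O)[F,Cl,Br,I] describes a carbonyl carbon bonded to a halogen (an acyl halide).
(A) has a carboxylic acid group (-C(=O)OH) but the carbonyl is bonded to -OH, not to a halogen.
(B) contains an acyl chloride (-C(=O)Cl), which satisfies every atom and bond constraint.
(C) has a carboxylic acid group (-C(=O)OH) but the carbonyl is bonded to -OH, not to a halogen.
(D) has a chloro substituent but the Cl is not on a carbonyl carbon.
So the answer is (B).

B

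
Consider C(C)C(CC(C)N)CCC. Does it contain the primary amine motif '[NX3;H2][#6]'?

Yes

The pattern [NX3;H2][#6] describes a trivalent nitrogen with two H attached to carbon — a primary amine.
The molecule carries a primary amino group (-NH2), whose atoms satisfy every constraint of the query, so the pattern matches.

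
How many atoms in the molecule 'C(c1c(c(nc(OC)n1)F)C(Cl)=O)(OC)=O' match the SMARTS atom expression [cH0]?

The query [cH0] means: aromatic carbon with no attached hydrogen (substituted or ring-fusion).
Check the 16 heavy atoms by environment: 2× n (aromatic, H0) → no; 4× c (aromatic, H0) → match; 2× C (H0) → no; 4× O (H0) → no; 2× C (H3) → no; 1× Cl (H0) → no; 1× F (H0) → no.
That gives 4 matching atoms.

4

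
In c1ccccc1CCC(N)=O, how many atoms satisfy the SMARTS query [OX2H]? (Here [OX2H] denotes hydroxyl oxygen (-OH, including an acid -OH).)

0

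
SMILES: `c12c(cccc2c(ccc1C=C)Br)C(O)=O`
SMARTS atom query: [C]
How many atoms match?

Check the 16 heavy atoms by environment: 10× c (aromatic) → no; 3× C → match; 2× O → no; 1× Br → no.
That gives 3 matching atoms.

3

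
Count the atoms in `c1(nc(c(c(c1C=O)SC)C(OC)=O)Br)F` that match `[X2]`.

The query [X2] means: any atom with exactly two total connections (bonds + H).
Check the 16 heavy atoms by environment: 1× n (aromatic, X2) → match; 5× c (aromatic, X3) → no; 1× Br (X1) → no; 2× C (X3) → no; 2× O (X1) → no; 1× S (X2) → match; 2× C (X4) → no; 1× O (X2) → match; 1× F (X1) → no.
Summing the matching environments: 1 + 1 + 1 = 3 matching atoms.

3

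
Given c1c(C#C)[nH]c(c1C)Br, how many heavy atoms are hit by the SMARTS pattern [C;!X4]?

Check the 9 heavy atoms by environment: 1× n (aromatic, X3) → no; 4× c (aromatic, X3) → no; 1× Br (X1) → no; 1× C (X4) → no; 2× C (X2) → match.
That gives 2 matching atoms.

2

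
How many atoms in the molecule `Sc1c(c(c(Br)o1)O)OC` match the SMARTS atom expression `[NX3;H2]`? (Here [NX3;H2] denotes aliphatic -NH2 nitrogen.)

0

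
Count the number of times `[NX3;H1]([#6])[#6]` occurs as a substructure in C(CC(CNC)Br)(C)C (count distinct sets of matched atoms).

[NX3;H1]([#6])[#6] is the SMARTS for a secondary amine: a trivalent nitrogen with one H, bonded to two carbons.
Exactly one fragment in the molecule meets all constraints, giving 1 match.

1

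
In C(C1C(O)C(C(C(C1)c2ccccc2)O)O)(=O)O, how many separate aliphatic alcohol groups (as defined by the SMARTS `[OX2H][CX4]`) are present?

[OX2H][CX4] is the SMARTS for an aliphatic alcohol: a hydroxyl oxygen bound to an sp3 (X4) carbon.
The molecule carries 3 separate instances of a hydroxyl group (-OH) meeting every constraint; each maps to a distinct set of atoms, giving 3 matches.

3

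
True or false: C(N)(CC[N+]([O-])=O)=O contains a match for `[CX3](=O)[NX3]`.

True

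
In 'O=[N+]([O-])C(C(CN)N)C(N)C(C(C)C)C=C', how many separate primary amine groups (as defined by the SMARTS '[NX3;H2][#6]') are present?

3

[NX3;H2][#6] is the SMARTS for a primary amine: a trivalent nitrogen with two H attached to carbon.
The molecule carries 3 separate instances of a primary amino group (-NH2) meeting every constraint; each maps to a distinct set of atoms, giving 3 matches.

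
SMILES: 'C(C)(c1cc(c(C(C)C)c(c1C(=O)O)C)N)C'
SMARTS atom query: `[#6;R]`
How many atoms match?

6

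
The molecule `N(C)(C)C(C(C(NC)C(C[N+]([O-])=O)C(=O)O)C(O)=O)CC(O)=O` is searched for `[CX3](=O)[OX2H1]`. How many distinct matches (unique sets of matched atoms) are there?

3

[CX3](=O)[OX2H1] is the SMARTS for a carboxylic acid: an sp2 carbon double-bonded to O and single-bonded to an -OH oxygen.
The molecule carries 3 separate instances of a carboxylic acid group (-C(=O)OH) meeting every constraint; each maps to a distinct set of atoms, giving 3 matches.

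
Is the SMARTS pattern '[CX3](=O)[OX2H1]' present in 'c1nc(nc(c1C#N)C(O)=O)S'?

Yes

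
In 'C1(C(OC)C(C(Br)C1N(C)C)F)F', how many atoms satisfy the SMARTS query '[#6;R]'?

Check the 13 heavy atoms by environment: 5× C (in 5-ring) → match; 2× F (acyclic) → no; 1× O (acyclic) → no; 3× C (acyclic) → no; 1× N (acyclic) → no; 1× Br (acyclic) → no.
That gives 5 matching atoms.

5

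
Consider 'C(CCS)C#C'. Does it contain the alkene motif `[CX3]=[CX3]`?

No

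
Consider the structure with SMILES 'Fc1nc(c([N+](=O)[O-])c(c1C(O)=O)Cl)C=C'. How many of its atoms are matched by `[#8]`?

4

The query [#8] means: #8 matches any oxygen atom.
Check the 16 heavy atoms by environment: 1× n (aromatic) → no; 5× c (aromatic) → no; 1× N (charge +1) → no; 1× O (charge -1) → match; 3× O → match; 1× Cl → no; 1× F → no; 3× C → no.
Summing the matching environments: 1 + 3 = 4 matching atoms.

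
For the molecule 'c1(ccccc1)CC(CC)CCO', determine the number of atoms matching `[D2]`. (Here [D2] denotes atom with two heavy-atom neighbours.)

9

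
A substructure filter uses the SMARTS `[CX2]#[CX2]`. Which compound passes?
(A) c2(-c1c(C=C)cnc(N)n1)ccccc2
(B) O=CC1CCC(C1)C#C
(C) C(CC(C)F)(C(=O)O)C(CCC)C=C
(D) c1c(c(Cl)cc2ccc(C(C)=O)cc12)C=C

B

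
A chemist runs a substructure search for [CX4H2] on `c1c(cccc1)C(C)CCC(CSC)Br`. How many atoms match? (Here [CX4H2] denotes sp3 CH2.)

3

The query [CX4H2] means: sp3 carbon (X4) with exactly two hydrogens.
Check the 15 heavy atoms by environment: 3× C (H2, X4) → match; 2× C (H1, X4) → no; 2× C (H3, X4) → no; 1× S (H0, X2) → no; 1× c (aromatic, H0, X3) → no; 5× c (aromatic, H1, X3) → no; 1× Br (H0, X1) → no.
That gives 3 matching atoms.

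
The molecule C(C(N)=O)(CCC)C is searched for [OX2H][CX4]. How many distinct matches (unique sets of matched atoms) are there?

[OX2H][CX4] is the SMARTS for an aliphatic alcohol: a hydroxyl oxygen bound to an sp3 (X4) carbon.
No fragment in the molecule satisfies every constraint, giving 0 matches.

0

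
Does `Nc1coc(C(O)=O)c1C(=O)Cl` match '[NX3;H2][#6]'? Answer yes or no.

Yes

The pattern [NX3;H2][#6] describes a trivalent nitrogen with two H attached to carbon — a primary amine.
The molecule carries a primary amino group (-NH2), whose atoms satisfy every constraint of the query, so the pattern matches.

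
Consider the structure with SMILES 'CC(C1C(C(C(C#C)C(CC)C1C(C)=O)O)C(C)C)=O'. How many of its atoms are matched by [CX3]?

2

The query [CX3] means: C with X3: aliphatic carbon with exactly 3 total connections.
Check the 20 heavy atoms by environment: 13× C (X4) → no; 2× C (X2) → no; 2× C (X3) → match; 2× O (X1) → no; 1× O (X2) → no.
That gives 2 matching atoms.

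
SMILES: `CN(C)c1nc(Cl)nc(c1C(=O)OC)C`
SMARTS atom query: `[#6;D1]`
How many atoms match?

4

The query [#6;D1] means: carbon bonded to exactly one heavy atom.
Check the 15 heavy atoms by environment: 2× n (aromatic, D2) → no; 4× c (aromatic, D3) → no; 4× C (D1) → match; 1× Cl (D1) → no; 1× C (D3) → no; 1× O (D1) → no; 1× O (D2) → no; 1× N (D3) → no.
That gives 4 matching atoms.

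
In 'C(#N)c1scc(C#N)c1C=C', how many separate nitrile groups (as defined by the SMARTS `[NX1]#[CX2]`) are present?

2

[NX1]#[CX2] is the SMARTS for a nitrile: a nitrogen triple-bonded to a two-connected carbon.
The molecule carries 2 separate instances of a nitrile (-C#N) meeting every constraint; each maps to a distinct set of atoms, giving 2 matches.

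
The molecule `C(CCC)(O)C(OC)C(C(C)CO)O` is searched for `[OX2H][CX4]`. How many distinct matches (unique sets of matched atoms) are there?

3

[OX2H][CX4] is the SMARTS for an aliphatic alcohol: a hydroxyl oxygen bound to an sp3 (X4) carbon.
The molecule carries 3 separate instances of a hydroxyl group (-OH) meeting every constraint; each maps to a distinct set of atoms, giving 3 matches.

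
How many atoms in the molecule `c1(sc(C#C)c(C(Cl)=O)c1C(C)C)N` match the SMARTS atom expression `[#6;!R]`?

6

The query [#6;!R] means: carbon not in any ring.
Check the 14 heavy atoms by environment: 1× s (aromatic, in 5-ring) → no; 4× c (aromatic, in 5-ring) → no; 1× N (acyclic) → no; 6× C (acyclic) → match; 1× O (acyclic) → no; 1× Cl (acyclic) → no.
That gives 6 matching atoms.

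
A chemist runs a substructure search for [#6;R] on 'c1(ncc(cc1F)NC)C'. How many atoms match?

The query [#6;R] means: carbon that is part of a ring.
Check the 10 heavy atoms by environment: 1× n (aromatic, in 6-ring) → no; 5× c (aromatic, in 6-ring) → match; 1× N (acyclic) → no; 2× C (acyclic) → no; 1× F (acyclic) → no.
That gives 5 matching atoms.

5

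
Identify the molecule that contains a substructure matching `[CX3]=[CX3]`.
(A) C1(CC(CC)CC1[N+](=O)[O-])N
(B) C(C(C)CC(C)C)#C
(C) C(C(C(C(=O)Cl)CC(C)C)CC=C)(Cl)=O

[CX3]=[CX3] describes a non-aromatic C=C double bond between two sp2 carbons (an alkene).
(A) has an ethyl group (-CH2CH3) but its C-C bond is a single bond between CX4 carbons, not CX3=CX3.
(B) has an ethynyl group (-C#CH) but the C-C bond is a triple bond, not a double bond.
(C) contains a vinyl group (-CH=CH2), which satisfies every atom and bond constraint.
So the answer is (C).

C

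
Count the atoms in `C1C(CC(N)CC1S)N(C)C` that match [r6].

Check the 11 heavy atoms by environment: 6× C (in 6-ring) → match; 2× N (acyclic) → no; 2× C (acyclic) → no; 1× S (acyclic) → no.
That gives 6 matching atoms.

6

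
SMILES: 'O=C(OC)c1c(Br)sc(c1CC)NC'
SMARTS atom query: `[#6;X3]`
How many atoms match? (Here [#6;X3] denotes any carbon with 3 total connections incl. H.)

The query [#6;X3] means: any carbon (aromatic or not) with three total connections.
Check the 14 heavy atoms by environment: 1× s (aromatic, X2) → no; 4× c (aromatic, X3) → match; 4× C (X4) → no; 1× Br (X1) → no; 1× N (X3) → no; 1× C (X3) → match; 1× O (X1) → no; 1× O (X2) → no.
Summing the matching environments: 4 + 1 = 5 matching atoms.

5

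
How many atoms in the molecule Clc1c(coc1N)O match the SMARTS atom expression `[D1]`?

The query [D1] means: atom with exactly one heavy-atom neighbour (degree 1).
Check the 8 heavy atoms by environment: 1× o (aromatic, D2) → no; 3× c (aromatic, D3) → no; 1× c (aromatic, D2) → no; 1× Cl (D1) → match; 1× O (D1) → match; 1× N (D1) → match.
Summing the matching environments: 1 + 1 + 1 = 3 matching atoms.

3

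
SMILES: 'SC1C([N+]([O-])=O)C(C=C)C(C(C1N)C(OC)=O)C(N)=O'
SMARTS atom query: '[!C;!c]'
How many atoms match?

The query [!C;!c] means: neither aliphatic nor aromatic carbon — same as [!#6].
Check the 20 heavy atoms by environment: 11× C → no; 1× N (charge +1) → match; 1× O (charge -1) → match; 4× O → match; 2× N → match; 1× S → match.
Summing the matching environments: 1 + 1 + 4 + 2 + 1 = 9 matching atoms.

9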